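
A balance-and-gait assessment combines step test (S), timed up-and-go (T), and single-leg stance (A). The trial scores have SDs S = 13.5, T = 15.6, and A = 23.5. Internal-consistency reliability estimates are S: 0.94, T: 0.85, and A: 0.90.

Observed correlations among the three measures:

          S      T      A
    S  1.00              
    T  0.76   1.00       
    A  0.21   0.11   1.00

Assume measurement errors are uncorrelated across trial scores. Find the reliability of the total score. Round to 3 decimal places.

0.932

Var(S+T+A) = 13.5² + 15.6² + 23.5² + 2·[13.5·15.6·0.76 + 13.5·23.5·0.21 + 15.6·23.5·0.11] = 977.86 + 534.009 = 1511.87.
With uncorrelated errors the cross-covariances are all true-score covariance, so they carry over unchanged; only the diagonal terms shrink to ρᵢσᵢ².
True-score variance = [13.5²·0.94 + 15.6²·0.85 + 23.5²·0.90] + 534.009 = 875.196 + 534.009 = 1409.2.
Reliability = 1409.2 / 1511.87 = 0.932.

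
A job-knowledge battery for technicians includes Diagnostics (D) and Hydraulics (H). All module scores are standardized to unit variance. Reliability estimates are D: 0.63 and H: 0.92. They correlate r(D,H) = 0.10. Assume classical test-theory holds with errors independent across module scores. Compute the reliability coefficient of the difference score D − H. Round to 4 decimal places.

Var(D−H) = 1 + 1 − 2·0.10 = 2 − 0.2 = 1.8.
With uncorrelated errors the cross-covariances are all true-score covariance, so they carry over unchanged; only the diagonal terms shrink to ρᵢσᵢ².
True-score variance = [0.63 + 0.92] − 0.2 = 1.55 − 0.2 = 1.35.
Reliability = 1.35 / 1.8 = 0.7500.

0.7500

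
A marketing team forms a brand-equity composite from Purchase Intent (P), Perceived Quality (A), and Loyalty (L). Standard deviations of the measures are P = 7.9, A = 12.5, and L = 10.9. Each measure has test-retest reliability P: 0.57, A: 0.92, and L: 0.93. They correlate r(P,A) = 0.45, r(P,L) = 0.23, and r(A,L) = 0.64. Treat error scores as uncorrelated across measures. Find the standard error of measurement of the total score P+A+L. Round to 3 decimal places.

Var(total) = 337.47 + 302.886 = 640.356.
True-score variance = 289.817 + 302.886 = 592.703, so reliability = 0.9256.
Error variance = 640.356 − 592.703 = 47.653; SEM = √47.653 = 6.903.

6.903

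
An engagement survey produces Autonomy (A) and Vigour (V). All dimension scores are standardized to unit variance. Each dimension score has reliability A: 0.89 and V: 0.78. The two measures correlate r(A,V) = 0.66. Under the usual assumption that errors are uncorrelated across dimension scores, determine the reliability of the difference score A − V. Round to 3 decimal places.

0.515

Var(A−V) = 1 + 1 − 2·0.66 = 2 − 1.32 = 0.68.
Under uncorrelated errors the observed covariances equal the true-score covariances, so only the own-variance terms attenuate.
True-score variance = [0.89 + 0.78] − 1.32 = 1.67 − 1.32 = 0.35.
Reliability = 0.35 / 0.68 = 0.515.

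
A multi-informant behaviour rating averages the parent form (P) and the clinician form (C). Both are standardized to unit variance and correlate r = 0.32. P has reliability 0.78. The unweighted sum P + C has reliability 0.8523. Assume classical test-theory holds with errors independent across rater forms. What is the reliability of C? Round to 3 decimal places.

0.830

Var(P+C) = 2 + 2·0.32 = 2.640.
True-score variance = ρ_P + ρ_C + 2·0.32, so 0.8523 = (0.78 + ρ_C + 0.64) / 2.640.
ρ_C = 0.8523·2.640 − 0.78 − 0.64 = 0.830.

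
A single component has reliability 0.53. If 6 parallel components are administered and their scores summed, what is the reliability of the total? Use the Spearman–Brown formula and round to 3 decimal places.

0.871

ρ_k = kρ / (1 + (k−1)ρ) = 6·0.53 / (1 + 5·0.53) = 3.180 / 3.650 = 0.871.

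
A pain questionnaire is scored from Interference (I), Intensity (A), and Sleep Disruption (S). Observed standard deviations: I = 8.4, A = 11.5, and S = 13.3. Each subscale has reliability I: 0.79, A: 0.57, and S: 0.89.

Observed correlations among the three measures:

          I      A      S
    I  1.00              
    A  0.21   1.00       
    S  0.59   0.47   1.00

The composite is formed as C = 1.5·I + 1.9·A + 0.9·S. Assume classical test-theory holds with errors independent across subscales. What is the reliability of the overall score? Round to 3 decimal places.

0.807

Var(C) = 1.5²·8.4² + 1.9²·11.5² + 0.9²·13.3² + 2·[2.85·8.4·11.5·0.21 + 1.35·8.4·13.3·0.59 + 1.71·11.5·13.3·0.47] = 779.463 + 539.452 = 1318.92.
Because errors are independent across components, Cov(Tᵢ,Tⱼ) = Cov(Xᵢ,Xⱼ); the off-diagonal part of the true-score variance is the same as above.
True-score variance = [1.5²·8.4²·0.79 + 1.9²·11.5²·0.57 + 0.9²·13.3²·0.89] + 539.452 = 525.071 + 539.452 = 1064.52.
Reliability = 1064.52 / 1318.92 = 0.807.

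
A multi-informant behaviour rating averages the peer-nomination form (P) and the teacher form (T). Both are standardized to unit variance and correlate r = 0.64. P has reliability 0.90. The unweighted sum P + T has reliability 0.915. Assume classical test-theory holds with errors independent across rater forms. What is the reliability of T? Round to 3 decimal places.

0.821

Var(P+T) = 2 + 2·0.64 = 3.280.
True-score variance = ρ_P + ρ_T + 2·0.64, so 0.915 = (0.90 + ρ_T + 1.28) / 3.280.
ρ_T = 0.915·3.280 − 0.90 − 1.28 = 0.821.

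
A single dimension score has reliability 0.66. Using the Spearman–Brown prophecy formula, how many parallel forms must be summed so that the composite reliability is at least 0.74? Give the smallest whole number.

2

k ≥ ρ*(1−ρ₁)/(ρ₁(1−ρ*)) = 0.74·0.34 / (0.66·0.26) = 1.466.
Smallest integer k = 2.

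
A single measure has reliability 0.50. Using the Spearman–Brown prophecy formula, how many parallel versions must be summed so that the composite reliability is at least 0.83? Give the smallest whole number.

k ≥ ρ*(1−ρ₁)/(ρ₁(1−ρ*)) = 0.83·0.50 / (0.50·0.17) = 4.882.
Smallest integer k = 5.

5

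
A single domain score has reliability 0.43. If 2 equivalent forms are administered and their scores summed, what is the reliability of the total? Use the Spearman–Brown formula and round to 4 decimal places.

ρ_k = kρ / (1 + (k−1)ρ) = 2·0.43 / (1 + 1·0.43) = 0.860 / 1.430 = 0.6014.

0.6014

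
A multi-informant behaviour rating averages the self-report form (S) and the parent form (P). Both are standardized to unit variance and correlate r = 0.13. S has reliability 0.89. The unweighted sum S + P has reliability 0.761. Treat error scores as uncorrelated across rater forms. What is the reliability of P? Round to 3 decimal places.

0.570

Var(S+P) = 2 + 2·0.13 = 2.260.
True-score variance = ρ_S + ρ_P + 2·0.13, so 0.761 = (0.89 + ρ_P + 0.26) / 2.260.
ρ_P = 0.761·2.260 − 0.89 − 0.26 = 0.570.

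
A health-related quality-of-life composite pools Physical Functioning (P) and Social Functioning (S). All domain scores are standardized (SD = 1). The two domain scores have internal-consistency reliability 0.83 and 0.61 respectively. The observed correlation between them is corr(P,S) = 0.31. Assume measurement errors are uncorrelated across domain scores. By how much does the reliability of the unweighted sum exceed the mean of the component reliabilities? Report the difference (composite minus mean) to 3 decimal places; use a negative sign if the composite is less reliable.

Var(sum) = 2 + 0.62 = 2.62; true-score variance = 1.44 + 0.62 = 2.06; composite reliability = 0.7863.
Mean component reliability = 0.7200.
Difference = 0.7863 − 0.7200 = 0.066.

0.066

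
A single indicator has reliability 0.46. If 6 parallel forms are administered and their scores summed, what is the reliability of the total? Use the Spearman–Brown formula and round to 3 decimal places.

0.836

ρ_k = kρ / (1 + (k−1)ρ) = 6·0.46 / (1 + 5·0.46) = 2.760 / 3.300 = 0.836.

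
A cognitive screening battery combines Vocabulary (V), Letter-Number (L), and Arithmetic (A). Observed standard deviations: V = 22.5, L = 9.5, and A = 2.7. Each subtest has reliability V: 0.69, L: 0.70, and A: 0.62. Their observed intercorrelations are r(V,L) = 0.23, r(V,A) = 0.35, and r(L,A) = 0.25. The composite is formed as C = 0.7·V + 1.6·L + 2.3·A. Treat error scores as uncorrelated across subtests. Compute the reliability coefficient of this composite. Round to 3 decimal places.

Var(C) = 0.7²·22.5² + 1.6²·9.5² + 2.3²·2.7² + 2·[1.12·22.5·9.5·0.23 + 1.61·22.5·2.7·0.35 + 3.68·9.5·2.7·0.25] = 517.667 + 225.785 = 743.452.
Because errors are independent across components, Cov(Tᵢ,Tⱼ) = Cov(Xᵢ,Xⱼ); the off-diagonal part of the true-score variance is the same as above.
True-score variance = [0.7²·22.5²·0.69 + 1.6²·9.5²·0.70 + 2.3²·2.7²·0.62] + 225.785 = 356.801 + 225.785 = 582.586.
Reliability = 582.586 / 743.452 = 0.784.

0.784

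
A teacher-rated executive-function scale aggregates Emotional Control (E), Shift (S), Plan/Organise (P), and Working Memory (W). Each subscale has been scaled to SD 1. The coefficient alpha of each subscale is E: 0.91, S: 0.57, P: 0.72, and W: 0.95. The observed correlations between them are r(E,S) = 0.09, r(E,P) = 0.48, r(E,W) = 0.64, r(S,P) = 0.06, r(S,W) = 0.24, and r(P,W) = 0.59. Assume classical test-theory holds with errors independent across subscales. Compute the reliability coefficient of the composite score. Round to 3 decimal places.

0.896

Var(E+S+P+W) = 4 + 2·[0.09 + 0.48 + 0.64 + 0.06 + 0.24 + 0.59] = 4 + 4.2 = 8.2.
Because errors are independent across components, Cov(Tᵢ,Tⱼ) = Cov(Xᵢ,Xⱼ); the off-diagonal part of the true-score variance is the same as above.
True-score variance = [0.91 + 0.57 + 0.72 + 0.95] + 4.2 = 3.15 + 4.2 = 7.35.
Reliability = 7.35 / 8.2 = 0.896.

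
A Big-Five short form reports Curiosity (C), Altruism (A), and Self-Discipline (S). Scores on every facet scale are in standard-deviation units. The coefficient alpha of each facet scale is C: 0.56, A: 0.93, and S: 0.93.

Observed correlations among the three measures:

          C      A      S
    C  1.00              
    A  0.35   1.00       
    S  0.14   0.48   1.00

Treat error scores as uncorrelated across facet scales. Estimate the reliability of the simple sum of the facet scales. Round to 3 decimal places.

0.883

Var(C+A+S) = 3 + 2·[0.35 + 0.14 + 0.48] = 3 + 1.94 = 4.94.
Because errors are independent across components, Cov(Tᵢ,Tⱼ) = Cov(Xᵢ,Xⱼ); the off-diagonal part of the true-score variance is the same as above.
True-score variance = [0.56 + 0.93 + 0.93] + 1.94 = 2.42 + 1.94 = 4.36.
Reliability = 4.36 / 4.94 = 0.883.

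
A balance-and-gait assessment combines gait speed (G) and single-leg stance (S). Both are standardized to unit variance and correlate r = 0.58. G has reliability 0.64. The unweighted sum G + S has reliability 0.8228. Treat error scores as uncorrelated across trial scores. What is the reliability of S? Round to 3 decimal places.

0.800

Var(G+S) = 2 + 2·0.58 = 3.160.
True-score variance = ρ_G + ρ_S + 2·0.58, so 0.8228 = (0.64 + ρ_S + 1.16) / 3.160.
ρ_S = 0.8228·3.160 − 0.64 − 1.16 = 0.800.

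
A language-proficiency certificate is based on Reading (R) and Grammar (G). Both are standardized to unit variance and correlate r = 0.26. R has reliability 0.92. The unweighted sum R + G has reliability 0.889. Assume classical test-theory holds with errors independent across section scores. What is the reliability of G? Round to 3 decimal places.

Var(R+G) = 2 + 2·0.26 = 2.520.
True-score variance = ρ_R + ρ_G + 2·0.26, so 0.889 = (0.92 + ρ_G + 0.52) / 2.520.
ρ_G = 0.889·2.520 − 0.92 − 0.52 = 0.800.

0.800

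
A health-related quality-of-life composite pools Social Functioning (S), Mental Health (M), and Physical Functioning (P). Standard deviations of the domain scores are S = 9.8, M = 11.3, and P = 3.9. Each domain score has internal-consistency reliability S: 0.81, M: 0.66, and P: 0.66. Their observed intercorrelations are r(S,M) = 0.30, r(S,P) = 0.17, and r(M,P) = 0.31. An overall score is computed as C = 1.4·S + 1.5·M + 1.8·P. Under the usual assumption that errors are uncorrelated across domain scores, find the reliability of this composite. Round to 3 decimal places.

Var(C) = 1.4²·9.8² + 1.5²·11.3² + 1.8²·3.9² + 2·[2.1·9.8·11.3·0.30 + 2.52·9.8·3.9·0.17 + 2.7·11.3·3.9·0.31] = 524.821 + 246.052 = 770.874.
Because errors are independent across components, Cov(Tᵢ,Tⱼ) = Cov(Xᵢ,Xⱼ); the off-diagonal part of the true-score variance is the same as above.
True-score variance = [1.4²·9.8²·0.81 + 1.5²·11.3²·0.66 + 1.8²·3.9²·0.66] + 246.052 = 374.618 + 246.052 = 620.67.
Reliability = 620.67 / 770.874 = 0.805.

0.805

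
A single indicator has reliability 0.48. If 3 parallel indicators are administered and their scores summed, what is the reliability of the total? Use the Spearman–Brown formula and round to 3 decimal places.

0.735

ρ_k = kρ / (1 + (k−1)ρ) = 3·0.48 / (1 + 2·0.48) = 1.440 / 1.960 = 0.735.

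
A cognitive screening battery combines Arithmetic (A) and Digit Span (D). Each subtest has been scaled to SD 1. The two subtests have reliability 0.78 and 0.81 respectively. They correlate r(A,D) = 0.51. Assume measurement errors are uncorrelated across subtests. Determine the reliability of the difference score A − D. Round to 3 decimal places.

Var(A−D) = 1 + 1 − 2·0.51 = 2 − 1.02 = 0.98.
Because errors are independent across components, Cov(Tᵢ,Tⱼ) = Cov(Xᵢ,Xⱼ); the off-diagonal part of the true-score variance is the same as above.
True-score variance = [0.78 + 0.81] − 1.02 = 1.59 − 1.02 = 0.57.
Reliability = 0.57 / 0.98 = 0.582.

0.582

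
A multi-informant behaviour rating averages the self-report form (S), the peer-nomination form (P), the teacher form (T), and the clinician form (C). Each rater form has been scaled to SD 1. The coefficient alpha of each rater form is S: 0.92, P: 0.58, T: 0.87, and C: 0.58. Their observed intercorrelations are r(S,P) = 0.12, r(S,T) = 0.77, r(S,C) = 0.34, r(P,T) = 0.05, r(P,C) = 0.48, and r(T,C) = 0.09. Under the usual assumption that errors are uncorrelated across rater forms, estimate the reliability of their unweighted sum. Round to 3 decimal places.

Var(S+P+T+C) = 4 + 2·[0.12 + 0.77 + 0.34 + 0.05 + 0.48 + 0.09] = 4 + 3.7 = 7.7.
Because errors are independent across components, Cov(Tᵢ,Tⱼ) = Cov(Xᵢ,Xⱼ); the off-diagonal part of the true-score variance is the same as above.
True-score variance = [0.92 + 0.58 + 0.87 + 0.58] + 3.7 = 2.95 + 3.7 = 6.65.
Reliability = 6.65 / 7.7 = 0.864.

0.864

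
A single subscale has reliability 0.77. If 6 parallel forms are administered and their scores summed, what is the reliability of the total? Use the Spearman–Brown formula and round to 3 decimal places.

0.953

ρ_k = kρ / (1 + (k−1)ρ) = 6·0.77 / (1 + 5·0.77) = 4.620 / 4.850 = 0.953.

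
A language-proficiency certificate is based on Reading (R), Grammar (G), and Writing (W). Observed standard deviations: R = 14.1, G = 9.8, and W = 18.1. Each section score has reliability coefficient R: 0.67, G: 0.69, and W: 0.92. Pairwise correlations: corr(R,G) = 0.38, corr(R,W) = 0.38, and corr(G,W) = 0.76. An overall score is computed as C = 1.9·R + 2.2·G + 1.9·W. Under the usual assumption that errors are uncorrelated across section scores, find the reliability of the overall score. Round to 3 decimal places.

Var(C) = 1.9²·14.1² + 2.2²·9.8² + 1.9²·18.1² + 2·[4.18·14.1·9.8·0.38 + 3.61·14.1·18.1·0.38 + 4.18·9.8·18.1·0.76] = 2365.21 + 2266.17 = 4631.38.
Because errors are independent across components, Cov(Tᵢ,Tⱼ) = Cov(Xᵢ,Xⱼ); the off-diagonal part of the true-score variance is the same as above.
True-score variance = [1.9²·14.1²·0.67 + 2.2²·9.8²·0.69 + 1.9²·18.1²·0.92] + 2266.17 = 1889.66 + 2266.17 = 4155.82.
Reliability = 4155.82 / 4631.38 = 0.897.

0.897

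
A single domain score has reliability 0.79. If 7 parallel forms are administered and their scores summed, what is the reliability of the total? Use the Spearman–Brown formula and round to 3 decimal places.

0.963

ρ_k = kρ / (1 + (k−1)ρ) = 7·0.79 / (1 + 6·0.79) = 5.530 / 5.740 = 0.963.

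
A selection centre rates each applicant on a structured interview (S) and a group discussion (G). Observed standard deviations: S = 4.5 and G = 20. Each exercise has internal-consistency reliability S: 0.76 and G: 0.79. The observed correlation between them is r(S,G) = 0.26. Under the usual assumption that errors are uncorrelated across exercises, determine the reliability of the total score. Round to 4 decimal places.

Var(S+G) = 4.5² + 20² + 2·[4.5·20·0.26] = 420.25 + 46.8 = 467.05.
Under uncorrelated errors the observed covariances equal the true-score covariances, so only the own-variance terms attenuate.
True-score variance = [4.5²·0.76 + 20²·0.79] + 46.8 = 331.39 + 46.8 = 378.19.
Reliability = 378.19 / 467.05 = 0.8097.

0.8097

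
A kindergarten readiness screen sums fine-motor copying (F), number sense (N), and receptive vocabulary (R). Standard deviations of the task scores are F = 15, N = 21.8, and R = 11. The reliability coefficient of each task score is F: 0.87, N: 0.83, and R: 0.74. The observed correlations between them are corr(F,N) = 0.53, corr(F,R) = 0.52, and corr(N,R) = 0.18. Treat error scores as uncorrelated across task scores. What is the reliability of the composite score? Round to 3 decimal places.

0.901

Var(F+N+R) = 15² + 21.8² + 11² + 2·[15·21.8·0.53 + 15·11·0.52 + 21.8·11·0.18] = 821.24 + 604.548 = 1425.79.
Under uncorrelated errors the observed covariances equal the true-score covariances, so only the own-variance terms attenuate.
True-score variance = [15²·0.87 + 21.8²·0.83 + 11²·0.74] + 604.548 = 679.739 + 604.548 = 1284.29.
Reliability = 1284.29 / 1425.79 = 0.901.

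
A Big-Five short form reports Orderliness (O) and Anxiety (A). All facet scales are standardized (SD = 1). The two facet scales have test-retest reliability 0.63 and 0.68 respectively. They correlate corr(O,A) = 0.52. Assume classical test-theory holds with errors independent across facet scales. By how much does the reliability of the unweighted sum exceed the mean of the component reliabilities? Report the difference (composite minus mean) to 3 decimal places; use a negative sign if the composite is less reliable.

Var(sum) = 2 + 1.04 = 3.04; true-score variance = 1.31 + 1.04 = 2.35; composite reliability = 0.7730.
Mean component reliability = 0.6550.
Difference = 0.7730 − 0.6550 = 0.118.

0.118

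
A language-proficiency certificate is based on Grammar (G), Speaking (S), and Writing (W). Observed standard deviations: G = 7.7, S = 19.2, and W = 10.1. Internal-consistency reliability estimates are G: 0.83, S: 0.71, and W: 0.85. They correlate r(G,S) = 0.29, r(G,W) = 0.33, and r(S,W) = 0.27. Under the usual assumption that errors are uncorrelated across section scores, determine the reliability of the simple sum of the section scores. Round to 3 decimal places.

Var(G+S+W) = 7.7² + 19.2² + 10.1² + 2·[7.7·19.2·0.29 + 7.7·10.1·0.33 + 19.2·10.1·0.27] = 529.94 + 241.792 = 771.732.
With uncorrelated errors the cross-covariances are all true-score covariance, so they carry over unchanged; only the diagonal terms shrink to ρᵢσᵢ².
True-score variance = [7.7²·0.83 + 19.2²·0.71 + 10.1²·0.85] + 241.792 = 397.654 + 241.792 = 639.446.
Reliability = 639.446 / 771.732 = 0.829.

0.829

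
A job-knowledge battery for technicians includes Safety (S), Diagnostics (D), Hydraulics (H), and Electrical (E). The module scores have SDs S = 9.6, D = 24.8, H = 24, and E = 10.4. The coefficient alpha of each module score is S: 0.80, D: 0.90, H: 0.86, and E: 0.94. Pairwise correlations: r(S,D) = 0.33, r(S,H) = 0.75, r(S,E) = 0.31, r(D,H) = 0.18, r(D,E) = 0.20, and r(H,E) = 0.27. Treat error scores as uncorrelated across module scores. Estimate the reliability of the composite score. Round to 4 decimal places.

0.9306

Var(S+D+H+E) = 9.6² + 24.8² + 24² + 10.4² + 2·[9.6·24.8·0.33 + 9.6·24·0.75 + 9.6·10.4·0.31 + 24.8·24·0.18 + 24.8·10.4·0.20 + 24·10.4·0.27] = 1391.36 + 1016.86 = 2408.22.
With uncorrelated errors the cross-covariances are all true-score covariance, so they carry over unchanged; only the diagonal terms shrink to ρᵢσᵢ².
True-score variance = [9.6²·0.80 + 24.8²·0.90 + 24²·0.86 + 10.4²·0.94] + 1016.86 = 1224.29 + 1016.86 = 2241.15.
Reliability = 2241.15 / 2408.22 = 0.9306.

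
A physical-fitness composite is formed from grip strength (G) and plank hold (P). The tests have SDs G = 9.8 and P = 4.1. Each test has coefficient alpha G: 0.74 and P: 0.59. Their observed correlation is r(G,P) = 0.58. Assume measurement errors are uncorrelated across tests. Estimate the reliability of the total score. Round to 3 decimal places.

0.800

Var(G+P) = 9.8² + 4.1² + 2·[9.8·4.1·0.58] = 112.85 + 46.6088 = 159.459.
Because errors are independent across components, Cov(Tᵢ,Tⱼ) = Cov(Xᵢ,Xⱼ); the off-diagonal part of the true-score variance is the same as above.
True-score variance = [9.8²·0.74 + 4.1²·0.59] + 46.6088 = 80.9875 + 46.6088 = 127.596.
Reliability = 127.596 / 159.459 = 0.800.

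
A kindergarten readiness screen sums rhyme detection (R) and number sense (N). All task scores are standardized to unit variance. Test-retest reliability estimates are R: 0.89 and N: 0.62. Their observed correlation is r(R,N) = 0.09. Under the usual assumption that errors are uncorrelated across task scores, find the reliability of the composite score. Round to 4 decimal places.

Var(R+N) = 2 + 2·[0.09] = 2 + 0.18 = 2.18.
With uncorrelated errors the cross-covariances are all true-score covariance, so they carry over unchanged; only the diagonal terms shrink to ρᵢσᵢ².
True-score variance = [0.89 + 0.62] + 0.18 = 1.51 + 0.18 = 1.69.
Reliability = 1.69 / 2.18 = 0.7752.

0.7752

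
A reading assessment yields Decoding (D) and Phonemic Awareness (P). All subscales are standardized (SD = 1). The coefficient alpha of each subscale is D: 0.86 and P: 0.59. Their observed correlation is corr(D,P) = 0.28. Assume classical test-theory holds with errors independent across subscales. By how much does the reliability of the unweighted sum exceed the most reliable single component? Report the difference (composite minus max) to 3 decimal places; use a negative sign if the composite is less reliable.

Var(sum) = 2 + 0.56 = 2.56; true-score variance = 1.45 + 0.56 = 2.01; composite reliability = 0.7852.
Max component reliability = 0.8600.
Difference = 0.7852 − 0.8600 = -0.075.

-0.075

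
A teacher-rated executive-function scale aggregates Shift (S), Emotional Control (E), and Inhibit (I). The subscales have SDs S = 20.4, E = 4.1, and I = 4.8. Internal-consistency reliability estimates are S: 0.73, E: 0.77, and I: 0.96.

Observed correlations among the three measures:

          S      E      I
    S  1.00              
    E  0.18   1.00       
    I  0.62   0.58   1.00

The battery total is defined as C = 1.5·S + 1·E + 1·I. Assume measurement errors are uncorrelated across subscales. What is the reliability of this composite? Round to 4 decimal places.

0.7899

Var(C) = 1.5²·20.4² + 4.1² + 4.8² + 2·[1.5·20.4·4.1·0.18 + 1.5·20.4·4.8·0.62 + 4.1·4.8·0.58] = 976.21 + 250.126 = 1226.34.
With uncorrelated errors the cross-covariances are all true-score covariance, so they carry over unchanged; only the diagonal terms shrink to ρᵢσᵢ².
True-score variance = [1.5²·20.4²·0.73 + 4.1²·0.77 + 4.8²·0.96] + 250.126 = 718.605 + 250.126 = 968.73.
Reliability = 968.73 / 1226.34 = 0.7899.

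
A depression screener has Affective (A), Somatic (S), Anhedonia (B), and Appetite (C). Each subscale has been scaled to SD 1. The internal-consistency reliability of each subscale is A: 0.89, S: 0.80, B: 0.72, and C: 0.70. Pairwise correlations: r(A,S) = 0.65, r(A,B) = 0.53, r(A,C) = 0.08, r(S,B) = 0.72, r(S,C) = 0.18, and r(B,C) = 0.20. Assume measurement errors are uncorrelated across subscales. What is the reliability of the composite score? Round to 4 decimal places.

0.8979

Var(A+S+B+C) = 4 + 2·[0.65 + 0.53 + 0.08 + 0.72 + 0.18 + 0.20] = 4 + 4.72 = 8.72.
Under uncorrelated errors the observed covariances equal the true-score covariances, so only the own-variance terms attenuate.
True-score variance = [0.89 + 0.80 + 0.72 + 0.70] + 4.72 = 3.11 + 4.72 = 7.83.
Reliability = 7.83 / 8.72 = 0.8979.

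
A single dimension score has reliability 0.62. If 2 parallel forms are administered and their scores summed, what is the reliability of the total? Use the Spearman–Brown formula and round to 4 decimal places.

ρ_k = kρ / (1 + (k−1)ρ) = 2·0.62 / (1 + 1·0.62) = 1.240 / 1.620 = 0.7654.

0.7654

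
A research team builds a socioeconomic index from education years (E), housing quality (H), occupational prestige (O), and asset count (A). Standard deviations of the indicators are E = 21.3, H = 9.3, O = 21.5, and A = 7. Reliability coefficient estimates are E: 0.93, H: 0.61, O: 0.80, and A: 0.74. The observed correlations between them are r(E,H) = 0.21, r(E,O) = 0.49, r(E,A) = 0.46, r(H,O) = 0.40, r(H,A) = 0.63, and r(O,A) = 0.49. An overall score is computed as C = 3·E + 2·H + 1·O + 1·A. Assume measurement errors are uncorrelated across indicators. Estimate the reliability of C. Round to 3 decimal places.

Var(C) = 3²·21.3² + 2²·9.3² + 21.5² + 7² + 2·[6·21.3·9.3·0.21 + 3·21.3·21.5·0.49 + 3·21.3·7·0.46 + 2·9.3·21.5·0.40 + 2·9.3·7·0.63 + 21.5·7·0.49] = 4940.42 + 2888.54 = 7828.96.
With uncorrelated errors the cross-covariances are all true-score covariance, so they carry over unchanged; only the diagonal terms shrink to ρᵢσᵢ².
True-score variance = [3²·21.3²·0.93 + 2²·9.3²·0.61 + 21.5²·0.80 + 7²·0.74] + 2888.54 = 4414.48 + 2888.54 = 7303.02.
Reliability = 7303.02 / 7828.96 = 0.933.

0.933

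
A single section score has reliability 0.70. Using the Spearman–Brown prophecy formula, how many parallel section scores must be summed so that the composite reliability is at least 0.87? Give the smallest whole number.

3

k ≥ ρ*(1−ρ₁)/(ρ₁(1−ρ*)) = 0.87·0.30 / (0.70·0.13) = 2.868.
Smallest integer k = 3.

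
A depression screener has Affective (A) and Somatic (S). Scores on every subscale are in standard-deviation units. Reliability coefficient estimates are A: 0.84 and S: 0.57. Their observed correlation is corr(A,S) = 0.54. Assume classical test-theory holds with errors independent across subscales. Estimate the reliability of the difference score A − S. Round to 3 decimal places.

Var(A−S) = 1 + 1 − 2·0.54 = 2 − 1.08 = 0.92.
With uncorrelated errors the cross-covariances are all true-score covariance, so they carry over unchanged; only the diagonal terms shrink to ρᵢσᵢ².
True-score variance = [0.84 + 0.57] − 1.08 = 1.41 − 1.08 = 0.33.
Reliability = 0.33 / 0.92 = 0.359.

0.359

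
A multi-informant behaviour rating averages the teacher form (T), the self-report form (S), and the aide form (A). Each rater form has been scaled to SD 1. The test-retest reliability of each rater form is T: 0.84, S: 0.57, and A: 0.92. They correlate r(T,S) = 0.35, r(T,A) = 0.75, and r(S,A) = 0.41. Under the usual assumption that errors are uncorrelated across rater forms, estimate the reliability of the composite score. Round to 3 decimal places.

0.889

Var(T+S+A) = 3 + 2·[0.35 + 0.75 + 0.41] = 3 + 3.02 = 6.02.
Because errors are independent across components, Cov(Tᵢ,Tⱼ) = Cov(Xᵢ,Xⱼ); the off-diagonal part of the true-score variance is the same as above.
True-score variance = [0.84 + 0.57 + 0.92] + 3.02 = 2.33 + 3.02 = 5.35.
Reliability = 5.35 / 6.02 = 0.889.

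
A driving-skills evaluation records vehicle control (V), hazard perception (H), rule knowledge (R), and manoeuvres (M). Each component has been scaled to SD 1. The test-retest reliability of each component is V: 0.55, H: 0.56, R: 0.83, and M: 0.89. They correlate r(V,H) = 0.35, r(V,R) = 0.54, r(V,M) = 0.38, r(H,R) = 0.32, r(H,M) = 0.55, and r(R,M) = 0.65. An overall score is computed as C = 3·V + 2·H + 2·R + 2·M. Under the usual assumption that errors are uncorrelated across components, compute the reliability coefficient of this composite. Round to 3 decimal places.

Var(C) = 3² + 2² + 2² + 2² + 2·[6·0.35 + 6·0.54 + 6·0.38 + 4·0.32 + 4·0.55 + 4·0.65] = 21 + 27.4 = 48.4.
Because errors are independent across components, Cov(Tᵢ,Tⱼ) = Cov(Xᵢ,Xⱼ); the off-diagonal part of the true-score variance is the same as above.
True-score variance = [3²·0.55 + 2²·0.56 + 2²·0.83 + 2²·0.89] + 27.4 = 14.07 + 27.4 = 41.47.
Reliability = 41.47 / 48.4 = 0.857.

0.857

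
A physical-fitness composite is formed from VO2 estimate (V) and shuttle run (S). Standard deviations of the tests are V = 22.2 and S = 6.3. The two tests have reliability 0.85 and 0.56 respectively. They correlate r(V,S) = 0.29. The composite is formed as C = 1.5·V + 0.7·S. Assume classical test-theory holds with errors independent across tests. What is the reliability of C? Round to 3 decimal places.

0.856

Var(C) = 1.5²·22.2² + 0.7²·6.3² + 2·[1.05·22.2·6.3·0.29] = 1128.34 + 85.1747 = 1213.51.
With uncorrelated errors the cross-covariances are all true-score covariance, so they carry over unchanged; only the diagonal terms shrink to ρᵢσᵢ².
True-score variance = [1.5²·22.2²·0.85 + 0.7²·6.3²·0.56] + 85.1747 = 953.447 + 85.1747 = 1038.62.
Reliability = 1038.62 / 1213.51 = 0.856.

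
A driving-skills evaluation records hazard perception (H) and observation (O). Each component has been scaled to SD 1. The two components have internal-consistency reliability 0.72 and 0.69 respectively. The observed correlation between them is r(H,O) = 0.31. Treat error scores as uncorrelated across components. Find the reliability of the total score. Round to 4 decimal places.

Var(H+O) = 2 + 2·[0.31] = 2 + 0.62 = 2.62.
With uncorrelated errors the cross-covariances are all true-score covariance, so they carry over unchanged; only the diagonal terms shrink to ρᵢσᵢ².
True-score variance = [0.72 + 0.69] + 0.62 = 1.41 + 0.62 = 2.03.
Reliability = 2.03 / 2.62 = 0.7748.

0.7748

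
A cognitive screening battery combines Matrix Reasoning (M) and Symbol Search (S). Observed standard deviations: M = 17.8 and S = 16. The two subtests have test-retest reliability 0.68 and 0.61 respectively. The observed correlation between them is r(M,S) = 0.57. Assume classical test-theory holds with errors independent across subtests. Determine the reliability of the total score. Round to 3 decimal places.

0.776

Var(M+S) = 17.8² + 16² + 2·[17.8·16·0.57] = 572.84 + 324.672 = 897.512.
With uncorrelated errors the cross-covariances are all true-score covariance, so they carry over unchanged; only the diagonal terms shrink to ρᵢσᵢ².
True-score variance = [17.8²·0.68 + 16²·0.61] + 324.672 = 371.611 + 324.672 = 696.283.
Reliability = 696.283 / 897.512 = 0.776.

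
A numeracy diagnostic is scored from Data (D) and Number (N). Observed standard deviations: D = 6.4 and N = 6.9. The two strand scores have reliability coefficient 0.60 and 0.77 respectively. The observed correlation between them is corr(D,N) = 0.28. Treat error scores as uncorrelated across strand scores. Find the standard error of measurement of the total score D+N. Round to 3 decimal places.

Var(total) = 88.57 + 24.7296 = 113.3.
True-score variance = 61.2357 + 24.7296 = 85.9653, so reliability = 0.7587.
Error variance = 113.3 − 85.9653 = 27.3343; SEM = √27.3343 = 5.228.

5.228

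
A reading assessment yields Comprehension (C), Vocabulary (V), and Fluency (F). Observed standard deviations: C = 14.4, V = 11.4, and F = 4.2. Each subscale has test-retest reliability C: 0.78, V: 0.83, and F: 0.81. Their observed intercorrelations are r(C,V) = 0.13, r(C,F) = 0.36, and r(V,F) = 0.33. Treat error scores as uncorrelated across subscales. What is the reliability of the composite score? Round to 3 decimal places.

Var(C+V+F) = 14.4² + 11.4² + 4.2² + 2·[14.4·11.4·0.13 + 14.4·4.2·0.36 + 11.4·4.2·0.33] = 354.96 + 117.828 = 472.788.
Under uncorrelated errors the observed covariances equal the true-score covariances, so only the own-variance terms attenuate.
True-score variance = [14.4²·0.78 + 11.4²·0.83 + 4.2²·0.81] + 117.828 = 283.896 + 117.828 = 401.724.
Reliability = 401.724 / 472.788 = 0.850.

0.850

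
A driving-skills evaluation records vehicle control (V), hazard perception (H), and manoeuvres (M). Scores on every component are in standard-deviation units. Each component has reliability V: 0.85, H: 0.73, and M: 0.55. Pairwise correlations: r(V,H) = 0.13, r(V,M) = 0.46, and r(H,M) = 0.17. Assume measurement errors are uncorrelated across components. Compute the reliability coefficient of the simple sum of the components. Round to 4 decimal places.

Var(V+H+M) = 3 + 2·[0.13 + 0.46 + 0.17] = 3 + 1.52 = 4.52.
With uncorrelated errors the cross-covariances are all true-score covariance, so they carry over unchanged; only the diagonal terms shrink to ρᵢσᵢ².
True-score variance = [0.85 + 0.73 + 0.55] + 1.52 = 2.13 + 1.52 = 3.65.
Reliability = 3.65 / 4.52 = 0.8075.

0.8075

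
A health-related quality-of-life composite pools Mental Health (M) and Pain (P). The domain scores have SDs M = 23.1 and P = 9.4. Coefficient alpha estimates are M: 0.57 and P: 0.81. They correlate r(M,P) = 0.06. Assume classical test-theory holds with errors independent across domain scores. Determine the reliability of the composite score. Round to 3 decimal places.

0.620

Var(M+P) = 23.1² + 9.4² + 2·[23.1·9.4·0.06] = 621.97 + 26.0568 = 648.027.
With uncorrelated errors the cross-covariances are all true-score covariance, so they carry over unchanged; only the diagonal terms shrink to ρᵢσᵢ².
True-score variance = [23.1²·0.57 + 9.4²·0.81] + 26.0568 = 375.729 + 26.0568 = 401.786.
Reliability = 401.786 / 648.027 = 0.620.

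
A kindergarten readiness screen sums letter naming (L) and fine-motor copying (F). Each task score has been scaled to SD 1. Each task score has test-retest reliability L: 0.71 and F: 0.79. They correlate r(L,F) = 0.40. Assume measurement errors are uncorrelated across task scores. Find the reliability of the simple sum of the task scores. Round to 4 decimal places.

Var(L+F) = 2 + 2·[0.40] = 2 + 0.8 = 2.8.
With uncorrelated errors the cross-covariances are all true-score covariance, so they carry over unchanged; only the diagonal terms shrink to ρᵢσᵢ².
True-score variance = [0.71 + 0.79] + 0.8 = 1.5 + 0.8 = 2.3.
Reliability = 2.3 / 2.8 = 0.8214.

0.8214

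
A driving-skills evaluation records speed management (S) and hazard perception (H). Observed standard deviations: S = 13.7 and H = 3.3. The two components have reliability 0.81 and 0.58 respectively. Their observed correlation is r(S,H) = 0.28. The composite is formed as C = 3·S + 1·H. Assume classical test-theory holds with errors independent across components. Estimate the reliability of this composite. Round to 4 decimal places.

0.8167

Var(C) = 3²·13.7² + 3.3² + 2·[3·13.7·3.3·0.28] = 1700.1 + 75.9528 = 1776.05.
With uncorrelated errors the cross-covariances are all true-score covariance, so they carry over unchanged; only the diagonal terms shrink to ρᵢσᵢ².
True-score variance = [3²·13.7²·0.81 + 3.3²·0.58] + 75.9528 = 1374.58 + 75.9528 = 1450.53.
Reliability = 1450.53 / 1776.05 = 0.8167.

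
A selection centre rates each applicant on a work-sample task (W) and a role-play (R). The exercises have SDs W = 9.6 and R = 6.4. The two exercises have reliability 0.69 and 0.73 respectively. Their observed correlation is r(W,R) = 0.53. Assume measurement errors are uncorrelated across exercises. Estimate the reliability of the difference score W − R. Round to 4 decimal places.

Var(W−R) = 9.6² + 6.4² − 2·9.6·6.4·0.53 = 133.12 − 65.1264 = 67.9936.
Because errors are independent across components, Cov(Tᵢ,Tⱼ) = Cov(Xᵢ,Xⱼ); the off-diagonal part of the true-score variance is the same as above.
True-score variance = [9.6²·0.69 + 6.4²·0.73] − 65.1264 = 93.4912 − 65.1264 = 28.3648.
Reliability = 28.3648 / 67.9936 = 0.4172.

0.4172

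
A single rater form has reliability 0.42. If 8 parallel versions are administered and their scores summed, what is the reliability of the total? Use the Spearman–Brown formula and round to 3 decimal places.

ρ_k = kρ / (1 + (k−1)ρ) = 8·0.42 / (1 + 7·0.42) = 3.360 / 3.940 = 0.853.

0.853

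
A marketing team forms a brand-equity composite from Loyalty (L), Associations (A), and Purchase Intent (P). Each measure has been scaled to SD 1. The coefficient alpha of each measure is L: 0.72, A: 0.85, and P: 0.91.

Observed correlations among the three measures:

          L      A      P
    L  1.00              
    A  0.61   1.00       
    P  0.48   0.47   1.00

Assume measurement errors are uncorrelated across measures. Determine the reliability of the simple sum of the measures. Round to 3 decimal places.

0.915

Var(L+A+P) = 3 + 2·[0.61 + 0.48 + 0.47] = 3 + 3.12 = 6.12.
Because errors are independent across components, Cov(Tᵢ,Tⱼ) = Cov(Xᵢ,Xⱼ); the off-diagonal part of the true-score variance is the same as above.
True-score variance = [0.72 + 0.85 + 0.91] + 3.12 = 2.48 + 3.12 = 5.6.
Reliability = 5.6 / 6.12 = 0.915.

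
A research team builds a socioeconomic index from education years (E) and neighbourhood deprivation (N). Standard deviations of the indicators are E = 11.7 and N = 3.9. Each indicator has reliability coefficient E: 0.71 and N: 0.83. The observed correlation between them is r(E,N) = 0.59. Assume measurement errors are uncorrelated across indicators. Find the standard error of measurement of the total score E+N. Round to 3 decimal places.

Var(total) = 152.1 + 53.8434 = 205.943.
True-score variance = 109.816 + 53.8434 = 163.66, so reliability = 0.7947.
Error variance = 205.943 − 163.66 = 42.2838; SEM = √42.2838 = 6.503.

6.503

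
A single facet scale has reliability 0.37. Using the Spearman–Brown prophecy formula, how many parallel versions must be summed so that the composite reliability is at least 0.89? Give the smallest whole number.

14

k ≥ ρ*(1−ρ₁)/(ρ₁(1−ρ*)) = 0.89·0.63 / (0.37·0.11) = 13.776.
Smallest integer k = 14.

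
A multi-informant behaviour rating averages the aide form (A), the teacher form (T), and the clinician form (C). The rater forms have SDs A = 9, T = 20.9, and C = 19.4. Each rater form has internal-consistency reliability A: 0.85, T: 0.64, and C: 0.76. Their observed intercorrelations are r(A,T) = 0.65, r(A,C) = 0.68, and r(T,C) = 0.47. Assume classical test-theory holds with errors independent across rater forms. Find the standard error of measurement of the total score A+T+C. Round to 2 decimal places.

16.12

Var(total) = 894.17 + 863.118 = 1757.29.
True-score variance = 634.442 + 863.118 = 1497.56, so reliability = 0.8522.
Error variance = 1757.29 − 1497.56 = 259.728; SEM = √259.728 = 16.12.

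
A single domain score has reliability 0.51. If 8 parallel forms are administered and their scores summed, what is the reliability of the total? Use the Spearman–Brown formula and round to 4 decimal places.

0.8928

ρ_k = kρ / (1 + (k−1)ρ) = 8·0.51 / (1 + 7·0.51) = 4.080 / 4.570 = 0.8928.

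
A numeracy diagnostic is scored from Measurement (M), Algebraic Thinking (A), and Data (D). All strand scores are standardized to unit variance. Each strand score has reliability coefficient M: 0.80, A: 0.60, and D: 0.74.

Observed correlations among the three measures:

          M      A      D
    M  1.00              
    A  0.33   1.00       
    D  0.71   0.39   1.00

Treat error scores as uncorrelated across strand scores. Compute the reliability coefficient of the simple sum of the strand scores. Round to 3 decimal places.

0.853

Var(M+A+D) = 3 + 2·[0.33 + 0.71 + 0.39] = 3 + 2.86 = 5.86.
Because errors are independent across components, Cov(Tᵢ,Tⱼ) = Cov(Xᵢ,Xⱼ); the off-diagonal part of the true-score variance is the same as above.
True-score variance = [0.80 + 0.60 + 0.74] + 2.86 = 2.14 + 2.86 = 5.
Reliability = 5 / 5.86 = 0.853.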